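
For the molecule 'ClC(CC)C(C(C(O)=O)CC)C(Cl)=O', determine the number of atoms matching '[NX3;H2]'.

The query [NX3;H2] means: aliphatic N with 3 total connections, two of them H — an -NH2 nitrogen (amine or amide).
Check the 14 heavy atoms by environment: 2× C (H3, X4) → no; 2× C (H2, X4) → no; 3× C (H1, X4) → no; 2× Cl (H0, X1) → no; 2× C (H0, X3) → no; 2× O (H0, X1) → no; 1× O (H1, X2) → no.
No environment satisfies the query, so 0 matching atoms.

0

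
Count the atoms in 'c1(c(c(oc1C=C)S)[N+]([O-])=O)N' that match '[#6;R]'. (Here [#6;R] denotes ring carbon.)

4

Check the 12 heavy atoms by environment: 1× o (aromatic, in 5-ring) → no; 4× c (aromatic, in 5-ring) → match; 1× N (charge +1, acyclic) → no; 1× O (charge -1, acyclic) → no; 1× O (acyclic) → no; 2× C (acyclic) → no; 1× S (acyclic) → no; 1× N (acyclic) → no.
That gives 4 matching atoms.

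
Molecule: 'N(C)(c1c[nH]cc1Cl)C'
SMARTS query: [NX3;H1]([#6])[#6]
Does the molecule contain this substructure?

The pattern [NX3;H1]([#6])[#6] describes a trivalent nitrogen with one H, bonded to two carbons — a secondary amine.
The closest candidate here is a dimethylamino group (-N(CH3)2), but the nitrogen has H0, not H1. No other fragment satisfies the full query, so there is no match.

No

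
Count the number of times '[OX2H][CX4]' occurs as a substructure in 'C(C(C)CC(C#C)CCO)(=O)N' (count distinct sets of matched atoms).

1

[OX2H][CX4] is the SMARTS for an aliphatic alcohol: a hydroxyl oxygen bound to an sp3 (X4) carbon.
Exactly one fragment in the molecule meets all constraints, giving 1 match.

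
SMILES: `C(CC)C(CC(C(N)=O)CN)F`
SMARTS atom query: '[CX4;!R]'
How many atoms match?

The query [CX4;!R] means: aliphatic carbon with four total connections, not in a ring.
Check the 12 heavy atoms by environment: 7× C (X4, acyclic) → match; 2× N (X3, acyclic) → no; 1× C (X3, acyclic) → no; 1× O (X1, acyclic) → no; 1× F (X1, acyclic) → no.
That gives 7 matching atoms.

7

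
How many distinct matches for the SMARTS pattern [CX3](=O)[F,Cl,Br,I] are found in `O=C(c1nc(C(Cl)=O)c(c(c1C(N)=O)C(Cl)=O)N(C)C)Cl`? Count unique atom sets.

3

[CX3](=O)[F,Cl,Br,I] is the SMARTS for an acyl halide: a carbonyl carbon bonded to a halogen.
The molecule carries 3 separate instances of an acyl chloride (-C(=O)Cl) meeting every constraint; each maps to a distinct set of atoms, giving 3 matches.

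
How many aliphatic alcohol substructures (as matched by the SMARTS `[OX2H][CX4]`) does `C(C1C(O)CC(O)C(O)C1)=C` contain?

3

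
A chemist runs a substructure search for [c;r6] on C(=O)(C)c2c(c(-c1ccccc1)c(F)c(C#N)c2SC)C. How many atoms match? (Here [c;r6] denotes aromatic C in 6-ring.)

12

The query [c;r6] means: aromatic carbon that belongs to a six-membered ring.
Check the 21 heavy atoms by environment: 12× c (aromatic, in 6-ring) → match; 1× F (acyclic) → no; 1× S (acyclic) → no; 5× C (acyclic) → no; 1× O (acyclic) → no; 1× N (acyclic) → no.
That gives 12 matching atoms.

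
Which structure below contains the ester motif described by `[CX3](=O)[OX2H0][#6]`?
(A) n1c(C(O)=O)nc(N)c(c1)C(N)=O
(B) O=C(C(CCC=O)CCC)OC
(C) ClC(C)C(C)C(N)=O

B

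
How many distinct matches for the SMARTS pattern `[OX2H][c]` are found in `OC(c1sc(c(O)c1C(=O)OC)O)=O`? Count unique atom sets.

2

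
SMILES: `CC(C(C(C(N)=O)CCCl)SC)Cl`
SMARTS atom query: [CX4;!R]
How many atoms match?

7

The query [CX4;!R] means: aliphatic carbon with four total connections, not in a ring.
Check the 13 heavy atoms by environment: 7× C (X4, acyclic) → match; 1× S (X2, acyclic) → no; 2× Cl (X1, acyclic) → no; 1× C (X3, acyclic) → no; 1× O (X1, acyclic) → no; 1× N (X3, acyclic) → no.
That gives 7 matching atoms.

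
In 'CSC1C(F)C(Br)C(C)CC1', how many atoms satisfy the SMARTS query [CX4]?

Check the 11 heavy atoms by environment: 8× C (X4) → match; 1× F (X1) → no; 1× Br (X1) → no; 1× S (X2) → no.
That gives 8 matching atoms.

8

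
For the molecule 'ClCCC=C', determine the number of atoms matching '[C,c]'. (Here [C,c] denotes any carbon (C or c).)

The query [C,c] means: comma = OR; matches aliphatic or aromatic carbon — same as #6.
Check the 5 heavy atoms by environment: 4× C → match; 1× Cl → no.
That gives 4 matching atoms.

4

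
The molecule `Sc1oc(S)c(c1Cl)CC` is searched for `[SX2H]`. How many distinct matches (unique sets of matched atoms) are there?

[SX2H] is the SMARTS for a thiol: an aliphatic sulfur with two connections, one being H.
The molecule carries 2 separate instances of a thiol (-SH) meeting every constraint; each maps to a distinct set of atoms, giving 2 matches.

2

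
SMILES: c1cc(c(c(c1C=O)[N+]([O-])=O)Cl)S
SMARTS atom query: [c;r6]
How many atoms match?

6

The query [c;r6] means: aromatic carbon that belongs to a six-membered ring.
Check the 13 heavy atoms by environment: 6× c (aromatic, in 6-ring) → match; 1× C (acyclic) → no; 2× O (acyclic) → no; 1× S (acyclic) → no; 1× N (charge +1, acyclic) → no; 1× O (charge -1, acyclic) → no; 1× Cl (acyclic) → no.
That gives 6 matching atoms.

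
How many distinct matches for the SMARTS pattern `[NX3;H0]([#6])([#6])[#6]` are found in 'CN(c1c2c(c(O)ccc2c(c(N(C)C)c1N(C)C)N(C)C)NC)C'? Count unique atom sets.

4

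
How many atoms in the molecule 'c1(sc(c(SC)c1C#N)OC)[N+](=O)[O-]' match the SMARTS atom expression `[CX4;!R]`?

The query [CX4;!R] means: aliphatic carbon with four total connections, not in a ring.
Check the 14 heavy atoms by environment: 1× s (aromatic, X2, in 5-ring) → no; 4× c (aromatic, X3, in 5-ring) → no; 1× O (X2, acyclic) → no; 2× C (X4, acyclic) → match; 1× S (X2, acyclic) → no; 1× C (X2, acyclic) → no; 1× N (X1, acyclic) → no; 1× N (charge +1, X3, acyclic) → no; 1× O (charge -1, X1, acyclic) → no; 1× O (X1, acyclic) → no.
That gives 2 matching atoms.

2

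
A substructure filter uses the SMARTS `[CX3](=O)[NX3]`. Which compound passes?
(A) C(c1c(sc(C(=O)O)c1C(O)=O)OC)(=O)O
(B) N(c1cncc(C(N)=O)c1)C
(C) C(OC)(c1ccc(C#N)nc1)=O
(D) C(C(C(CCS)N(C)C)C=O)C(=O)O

[CX3](=O)[NX3] describes a carbonyl carbon bonded to a trivalent nitrogen (an amide).
(A) has a carboxylic acid group (-C(=O)OH) but the carbonyl is bonded to O, not to an NX3 nitrogen.
(B) contains a primary amide (-C(=O)NH2), which satisfies every atom and bond constraint.
(C) has a nitrile (-C#N) but the nitrile N is NX1 (triple-bonded), not NX3.
(D) has a carboxylic acid group (-C(=O)OH) but the carbonyl is bonded to O, not to an NX3 nitrogen.
So the answer is (B).

B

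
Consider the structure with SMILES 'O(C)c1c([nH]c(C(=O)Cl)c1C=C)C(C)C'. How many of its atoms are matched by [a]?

5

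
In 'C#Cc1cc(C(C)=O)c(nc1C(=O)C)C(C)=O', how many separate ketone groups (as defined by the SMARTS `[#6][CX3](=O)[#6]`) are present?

3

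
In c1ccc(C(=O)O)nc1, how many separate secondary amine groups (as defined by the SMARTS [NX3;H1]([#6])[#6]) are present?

[NX3;H1]([#6])[#6] is the SMARTS for a secondary amine: a trivalent nitrogen with one H, bonded to two carbons.
No fragment in the molecule satisfies every constraint, giving 0 matches.

0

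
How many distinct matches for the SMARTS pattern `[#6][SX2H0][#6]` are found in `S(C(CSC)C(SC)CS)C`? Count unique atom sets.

3

[#6][SX2H0][#6] is the SMARTS for a thioether: an aliphatic sulfur bridging two carbons with no H on the sulfur.
The molecule carries 3 separate instances of a methylthio ether (-SCH3) meeting every constraint; each maps to a distinct set of atoms, giving 3 matches.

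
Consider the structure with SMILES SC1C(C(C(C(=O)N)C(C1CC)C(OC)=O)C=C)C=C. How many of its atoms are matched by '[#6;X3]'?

6

Check the 20 heavy atoms by environment: 9× C (X4) → no; 6× C (X3) → match; 2× O (X1) → no; 1× O (X2) → no; 1× S (X2) → no; 1× N (X3) → no.
That gives 6 matching atoms.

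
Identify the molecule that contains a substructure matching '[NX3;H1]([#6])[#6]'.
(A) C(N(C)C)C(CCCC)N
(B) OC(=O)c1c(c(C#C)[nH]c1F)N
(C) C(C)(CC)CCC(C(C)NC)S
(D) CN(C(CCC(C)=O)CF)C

C

[NX3;H1]([#6])[#6] describes a trivalent nitrogen with one H, bonded to two carbons (a secondary amine).
(A) has a primary amino group (-NH2) but the nitrogen has H2 and only one carbon neighbour.
(B) has a primary amino group (-NH2) but the nitrogen has H2 and only one carbon neighbour.
(C) contains an N-methylamino group (-NHCH3), which satisfies every atom and bond constraint.
(D) has a dimethylamino group (-N(CH3)2) but the nitrogen has H0, not H1.
So the answer is (C).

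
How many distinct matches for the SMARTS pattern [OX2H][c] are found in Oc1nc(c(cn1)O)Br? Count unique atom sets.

[OX2H][c] is the SMARTS for a phenol: a hydroxyl oxygen attached to an aromatic carbon.
The molecule carries 2 separate instances of a hydroxyl group (-OH) meeting every constraint; each maps to a distinct set of atoms, giving 2 matches.

2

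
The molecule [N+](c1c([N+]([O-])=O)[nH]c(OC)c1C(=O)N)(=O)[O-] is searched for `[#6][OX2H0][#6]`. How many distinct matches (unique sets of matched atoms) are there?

1

[#6][OX2H0][#6] is the SMARTS for an ether: an aliphatic oxygen bridging two carbons with no H on the oxygen.
Exactly one fragment in the molecule meets all constraints, giving 1 match.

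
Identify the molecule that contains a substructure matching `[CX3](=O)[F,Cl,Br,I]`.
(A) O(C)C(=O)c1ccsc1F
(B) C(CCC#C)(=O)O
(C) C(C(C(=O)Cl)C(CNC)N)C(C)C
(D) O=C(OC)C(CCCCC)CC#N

C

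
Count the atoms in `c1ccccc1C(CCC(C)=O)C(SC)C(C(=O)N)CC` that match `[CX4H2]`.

3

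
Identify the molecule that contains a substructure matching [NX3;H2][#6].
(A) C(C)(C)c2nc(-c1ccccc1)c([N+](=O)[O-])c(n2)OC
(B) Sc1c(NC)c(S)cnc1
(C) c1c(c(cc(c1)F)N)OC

C

[NX3;H2][#6] describes a trivalent nitrogen with two H attached to carbon (a primary amine).
(A) has a nitro group (-[N+](=O)[O-]) but the nitrogen is [N+] with no H, not NX3H2.
(B) has an N-methylamino group (-NHCH3) but the nitrogen bears two carbons and only one H (H1), not H2.
(C) contains a primary amino group (-NH2), which satisfies every atom and bond constraint.
So the answer is (C).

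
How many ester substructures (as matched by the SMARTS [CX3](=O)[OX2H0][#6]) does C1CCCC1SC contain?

0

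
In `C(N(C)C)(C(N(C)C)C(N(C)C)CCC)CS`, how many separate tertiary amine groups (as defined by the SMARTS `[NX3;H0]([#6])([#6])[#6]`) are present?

[NX3;H0]([#6])([#6])[#6] is the SMARTS for a tertiary amine: a trivalent nitrogen with no H, bonded to three carbons.
The molecule carries 3 separate instances of a dimethylamino group (-N(CH3)2) meeting every constraint; each maps to a distinct set of atoms, giving 3 matches.

3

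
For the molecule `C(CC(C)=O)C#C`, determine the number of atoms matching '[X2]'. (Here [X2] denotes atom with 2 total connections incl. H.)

The query [X2] means: any atom with exactly two total connections (bonds + H).
Check the 7 heavy atoms by environment: 3× C (X4) → no; 1× C (X3) → no; 1× O (X1) → no; 2× C (X2) → match.
That gives 2 matching atoms.

2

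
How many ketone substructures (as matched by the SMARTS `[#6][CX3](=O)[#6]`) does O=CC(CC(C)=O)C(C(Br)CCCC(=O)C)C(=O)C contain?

3

[#6][CX3](=O)[#6] is the SMARTS for a ketone: a carbonyl carbon (no H) flanked by two carbons.
The molecule carries 3 separate instances of an acetyl/ketone group (-C(=O)CH3) meeting every constraint; each maps to a distinct set of atoms, giving 3 matches.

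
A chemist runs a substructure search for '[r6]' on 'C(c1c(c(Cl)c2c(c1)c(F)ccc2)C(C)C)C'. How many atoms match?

10

The query [r6] means: r6 matches atoms in a six-membered ring.
Check the 17 heavy atoms by environment: 10× c (aromatic, in 6-ring) → match; 5× C (acyclic) → no; 1× F (acyclic) → no; 1× Cl (acyclic) → no.
That gives 10 matching atoms.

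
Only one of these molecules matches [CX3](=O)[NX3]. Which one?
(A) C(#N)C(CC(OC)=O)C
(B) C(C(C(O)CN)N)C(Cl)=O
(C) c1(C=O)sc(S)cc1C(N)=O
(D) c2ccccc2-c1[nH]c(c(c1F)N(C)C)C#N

[CX3](=O)[NX3] describes a carbonyl carbon bonded to a trivalent nitrogen (an amide).
(A) has a methyl-ester group (-C(=O)OCH3) but the carbonyl is bonded to O, not to an NX3 nitrogen.
(B) has a primary amino group (-NH2) but the -NH2 is not attached to a carbonyl carbon.
(C) contains a primary amide (-C(=O)NH2), which satisfies every atom and bond constraint.
(D) has a nitrile (-C#N) but the nitrile N is NX1 (triple-bonded), not NX3.
So the answer is (C).

C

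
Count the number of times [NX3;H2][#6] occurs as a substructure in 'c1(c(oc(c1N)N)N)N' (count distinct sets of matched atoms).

4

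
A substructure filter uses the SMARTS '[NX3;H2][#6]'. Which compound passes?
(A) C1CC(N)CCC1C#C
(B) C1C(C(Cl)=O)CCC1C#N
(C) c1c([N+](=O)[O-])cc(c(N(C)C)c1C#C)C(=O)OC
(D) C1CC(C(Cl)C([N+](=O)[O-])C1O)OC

A

[NX3;H2][#6] describes a trivalent nitrogen with two H attached to carbon (a primary amine).
(A) contains a primary amino group (-NH2), which satisfies every atom and bond constraint.
(B) has a nitrile (-C#N) but the nitrogen is NX1 (triple-bonded), not NX3 with two H.
(C) has a nitro group (-[N+](=O)[O-]) but the nitrogen is [N+] with no H, not NX3H2.
(D) has a nitro group (-[N+](=O)[O-]) but the nitrogen is [N+] with no H, not NX3H2.
So the answer is (A).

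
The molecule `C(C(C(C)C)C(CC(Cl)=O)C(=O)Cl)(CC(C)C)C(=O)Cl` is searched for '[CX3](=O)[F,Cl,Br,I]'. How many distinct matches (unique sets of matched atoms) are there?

[CX3](=O)[F,Cl,Br,I] is the SMARTS for an acyl halide: a carbonyl carbon bonded to a halogen.
The molecule carries 3 separate instances of an acyl chloride (-C(=O)Cl) meeting every constraint; each maps to a distinct set of atoms, giving 3 matches.

3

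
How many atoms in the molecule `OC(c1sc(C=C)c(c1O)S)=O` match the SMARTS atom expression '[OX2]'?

2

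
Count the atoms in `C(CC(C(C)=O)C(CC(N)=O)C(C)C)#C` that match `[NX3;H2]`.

1

The query [NX3;H2] means: aliphatic N with 3 total connections, two of them H — an -NH2 nitrogen (amine or amide).
Check the 15 heavy atoms by environment: 2× C (H2, X4) → no; 3× C (H1, X4) → no; 2× C (H0, X3) → no; 2× O (H0, X1) → no; 3× C (H3, X4) → no; 1× C (H0, X2) → no; 1× C (H1, X2) → no; 1× N (H2, X3) → match.
That gives 1 matching atom.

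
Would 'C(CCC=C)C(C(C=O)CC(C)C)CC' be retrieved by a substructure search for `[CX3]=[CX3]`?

Yes

The pattern [CX3]=[CX3] describes a non-aromatic C=C double bond between two sp2 carbons — an alkene.
The molecule carries a vinyl group (-CH=CH2), whose atoms satisfy every constraint of the query, so the pattern matches.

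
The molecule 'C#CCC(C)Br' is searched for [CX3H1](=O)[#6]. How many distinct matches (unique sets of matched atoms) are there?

0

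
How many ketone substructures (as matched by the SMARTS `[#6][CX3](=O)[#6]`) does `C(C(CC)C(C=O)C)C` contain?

0

[#6][CX3](=O)[#6] is the SMARTS for a ketone: a carbonyl carbon (no H) flanked by two carbons.
The molecule has an aldehyde (-CHO), but the carbonyl carbon has H1, so it is not flanked by two carbons; nothing else fits, so there are 0 matches.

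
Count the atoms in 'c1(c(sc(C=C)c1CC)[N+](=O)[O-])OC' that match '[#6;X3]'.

6

The query [#6;X3] means: any carbon (aromatic or not) with three total connections.
Check the 14 heavy atoms by environment: 1× s (aromatic, X2) → no; 4× c (aromatic, X3) → match; 1× N (charge +1, X3) → no; 1× O (charge -1, X1) → no; 1× O (X1) → no; 1× O (X2) → no; 3× C (X4) → no; 2× C (X3) → match.
Summing the matching environments: 4 + 2 = 6 matching atoms.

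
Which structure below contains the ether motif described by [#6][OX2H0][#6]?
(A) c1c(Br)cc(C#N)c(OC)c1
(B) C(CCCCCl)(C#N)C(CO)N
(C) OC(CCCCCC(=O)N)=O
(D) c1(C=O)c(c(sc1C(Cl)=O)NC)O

A

[#6][OX2H0][#6] describes an aliphatic oxygen bridging two carbons with no H on the oxygen (an ether).
(A) contains a methoxy ether (-OCH3), which satisfies every atom and bond constraint.
(B) has a hydroxyl group (-OH) but the oxygen has H1, not H0 bridging two carbons.
(C) has a carboxylic acid group (-C(=O)OH) but the -OH oxygen has H1; the =O is OX1, not OX2.
(D) has a hydroxyl group (-OH) but the oxygen has H1, not H0 bridging two carbons.
So the answer is (A).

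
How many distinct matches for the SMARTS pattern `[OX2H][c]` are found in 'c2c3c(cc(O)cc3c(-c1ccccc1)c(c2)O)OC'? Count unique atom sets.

2

[OX2H][c] is the SMARTS for a phenol: a hydroxyl oxygen attached to an aromatic carbon.
The molecule carries 2 separate instances of a hydroxyl group (-OH) meeting every constraint; each maps to a distinct set of atoms, giving 2 matches.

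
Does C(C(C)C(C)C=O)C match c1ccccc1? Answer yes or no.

No

The pattern c1ccccc1 describes six aromatic carbons in a ring — a benzene ring.
The closest candidate here is a methyl group (-CH3), but no six-membered all-carbon aromatic ring is present. No other fragment satisfies the full query, so there is no match.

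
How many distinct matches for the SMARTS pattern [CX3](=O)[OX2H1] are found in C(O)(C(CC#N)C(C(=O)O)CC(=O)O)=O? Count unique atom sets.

3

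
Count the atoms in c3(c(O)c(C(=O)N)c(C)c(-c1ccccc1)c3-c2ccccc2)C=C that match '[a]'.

18

Check the 25 heavy atoms by environment: 18× c (aromatic) → match; 4× C → no; 2× O → no; 1× N → no.
That gives 18 matching atoms.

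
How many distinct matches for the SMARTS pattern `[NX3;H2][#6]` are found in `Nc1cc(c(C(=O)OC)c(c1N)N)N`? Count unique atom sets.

4

[NX3;H2][#6] is the SMARTS for a primary amine: a trivalent nitrogen with two H attached to carbon.
The molecule carries 4 separate instances of a primary amino group (-NH2) meeting every constraint; each maps to a distinct set of atoms, giving 4 matches.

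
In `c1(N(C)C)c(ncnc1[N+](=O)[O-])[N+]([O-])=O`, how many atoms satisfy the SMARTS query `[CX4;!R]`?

2

Check the 15 heavy atoms by environment: 2× n (aromatic, X2, in 6-ring) → no; 4× c (aromatic, X3, in 6-ring) → no; 2× N (charge +1, X3, acyclic) → no; 2× O (charge -1, X1, acyclic) → no; 2× O (X1, acyclic) → no; 1× N (X3, acyclic) → no; 2× C (X4, acyclic) → match.
That gives 2 matching atoms.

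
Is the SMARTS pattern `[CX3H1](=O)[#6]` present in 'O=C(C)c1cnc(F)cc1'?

No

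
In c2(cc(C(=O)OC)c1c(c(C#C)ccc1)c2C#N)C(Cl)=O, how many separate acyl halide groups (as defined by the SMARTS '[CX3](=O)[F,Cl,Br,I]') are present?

[CX3](=O)[F,Cl,Br,I] is the SMARTS for an acyl halide: a carbonyl carbon bonded to a halogen.
Exactly one fragment in the molecule meets all constraints, giving 1 match.

1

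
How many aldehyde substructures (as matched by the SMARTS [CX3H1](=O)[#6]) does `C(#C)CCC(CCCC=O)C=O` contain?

[CX3H1](=O)[#6] is the SMARTS for an aldehyde: an sp2 carbon with one H, double-bonded to O and single-bonded to carbon.
The molecule carries 2 separate instances of an aldehyde (-CHO) meeting every constraint; each maps to a distinct set of atoms, giving 2 matches.

2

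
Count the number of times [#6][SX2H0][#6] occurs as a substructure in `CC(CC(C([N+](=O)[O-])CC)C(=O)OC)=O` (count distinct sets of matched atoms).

0

[#6][SX2H0][#6] is the SMARTS for a thioether: an aliphatic sulfur bridging two carbons with no H on the sulfur.
No fragment in the molecule satisfies every constraint, giving 0 matches.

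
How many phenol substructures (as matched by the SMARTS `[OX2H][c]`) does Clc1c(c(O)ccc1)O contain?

2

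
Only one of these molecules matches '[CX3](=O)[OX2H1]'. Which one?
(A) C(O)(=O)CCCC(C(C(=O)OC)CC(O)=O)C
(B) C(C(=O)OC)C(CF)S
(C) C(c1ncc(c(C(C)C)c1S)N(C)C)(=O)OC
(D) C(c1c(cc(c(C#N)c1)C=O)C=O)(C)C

A

[CX3](=O)[OX2H1] describes an sp2 carbon double-bonded to O and single-bonded to an -OH oxygen (a carboxylic acid).
(A) contains a carboxylic acid group (-C(=O)OH), which satisfies every atom and bond constraint.
(B) has a methyl-ester group (-C(=O)OCH3) but the singly-bonded O has no H (OX2H0, not OX2H1).
(C) has a methyl-ester group (-C(=O)OCH3) but the singly-bonded O has no H (OX2H0, not OX2H1).
(D) has an aldehyde (-CHO) but there is no singly-bonded oxygen on the carbonyl carbon.
So the answer is (A).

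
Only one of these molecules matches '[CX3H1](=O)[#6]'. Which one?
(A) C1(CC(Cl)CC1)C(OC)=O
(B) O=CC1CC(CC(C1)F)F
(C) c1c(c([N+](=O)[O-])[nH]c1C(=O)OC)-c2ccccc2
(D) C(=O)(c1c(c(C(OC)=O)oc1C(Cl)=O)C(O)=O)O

[CX3H1](=O)[#6] describes an sp2 carbon with one H, double-bonded to O and single-bonded to carbon (an aldehyde).
(A) has a methyl-ester group (-C(=O)OCH3) but the carbonyl carbon has H0, not H1.
(B) contains an aldehyde (-CHO), which satisfies every atom and bond constraint.
(C) has a methyl-ester group (-C(=O)OCH3) but the carbonyl carbon has H0, not H1.
(D) has a carboxylic acid group (-C(=O)OH) but the carbonyl carbon has H0 and is bonded to O, not H1.
So the answer is (B).

B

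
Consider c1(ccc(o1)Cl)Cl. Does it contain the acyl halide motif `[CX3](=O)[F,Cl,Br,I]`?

No

The pattern [CX3](=O)[F,Cl,Br,I] describes a carbonyl carbon bonded to a halogen — an acyl halide.
The closest candidate here is a chloro substituent, but the Cl is not on a carbonyl carbon. No other fragment satisfies the full query, so there is no match.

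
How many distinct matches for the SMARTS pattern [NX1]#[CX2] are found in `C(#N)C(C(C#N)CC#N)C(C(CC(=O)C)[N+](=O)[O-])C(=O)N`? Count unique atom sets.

3

[NX1]#[CX2] is the SMARTS for a nitrile: a nitrogen triple-bonded to a two-connected carbon.
The molecule carries 3 separate instances of a nitrile (-C#N) meeting every constraint; each maps to a distinct set of atoms, giving 3 matches.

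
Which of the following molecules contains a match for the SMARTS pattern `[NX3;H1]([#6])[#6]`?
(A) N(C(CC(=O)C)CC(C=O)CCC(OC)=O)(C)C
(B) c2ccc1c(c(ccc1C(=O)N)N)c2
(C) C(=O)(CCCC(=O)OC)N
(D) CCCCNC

D

[NX3;H1]([#6])[#6] describes a trivalent nitrogen with one H, bonded to two carbons (a secondary amine).
(A) has a dimethylamino group (-N(CH3)2) but the nitrogen has H0, not H1.
(B) has a primary amino group (-NH2) but the nitrogen has H2 and only one carbon neighbour.
(C) has a primary amide (-C(=O)NH2) but the -C(=O)NH2 nitrogen has H2, not H1.
(D) contains an N-methylamino group (-NHCH3), which satisfies every atom and bond constraint.
So the answer is (D).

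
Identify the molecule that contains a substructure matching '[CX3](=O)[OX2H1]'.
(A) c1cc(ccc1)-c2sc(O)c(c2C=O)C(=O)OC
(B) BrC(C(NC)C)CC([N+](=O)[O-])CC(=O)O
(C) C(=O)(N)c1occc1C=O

B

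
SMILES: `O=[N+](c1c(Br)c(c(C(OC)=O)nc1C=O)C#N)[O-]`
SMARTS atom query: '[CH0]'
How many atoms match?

2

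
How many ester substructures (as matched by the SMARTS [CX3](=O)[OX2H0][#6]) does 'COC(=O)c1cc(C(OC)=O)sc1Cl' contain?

2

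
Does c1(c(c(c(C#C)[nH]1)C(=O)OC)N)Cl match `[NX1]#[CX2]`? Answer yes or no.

The pattern [NX1]#[CX2] describes a nitrogen triple-bonded to a two-connected carbon — a nitrile.
The closest candidate here is a primary amino group (-NH2), but the nitrogen is NX3 (three connections), not NX1 triple-bonded. No other fragment satisfies the full query, so there is no match.

No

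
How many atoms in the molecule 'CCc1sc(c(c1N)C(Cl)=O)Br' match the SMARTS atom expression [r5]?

5

The query [r5] means: r5 matches atoms in a five-membered ring.
Check the 12 heavy atoms by environment: 1× s (aromatic, in 5-ring) → match; 4× c (aromatic, in 5-ring) → match; 1× Br (acyclic) → no; 3× C (acyclic) → no; 1× O (acyclic) → no; 1× Cl (acyclic) → no; 1× N (acyclic) → no.
Summing the matching environments: 1 + 4 = 5 matching atoms.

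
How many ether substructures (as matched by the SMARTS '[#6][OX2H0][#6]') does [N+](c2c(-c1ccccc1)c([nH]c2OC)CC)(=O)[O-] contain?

1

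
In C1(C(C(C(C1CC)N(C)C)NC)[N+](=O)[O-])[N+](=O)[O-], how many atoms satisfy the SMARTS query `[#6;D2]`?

The query [#6;D2] means: any carbon bonded to exactly two heavy atoms.
Check the 18 heavy atoms by environment: 5× C (D3) → no; 2× N (charge +1, D3) → no; 2× O (charge -1, D1) → no; 2× O (D1) → no; 1× N (D3) → no; 4× C (D1) → no; 1× N (D2) → no; 1× C (D2) → match.
That gives 1 matching atom.

1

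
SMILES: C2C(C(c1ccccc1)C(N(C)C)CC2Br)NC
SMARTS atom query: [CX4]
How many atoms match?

9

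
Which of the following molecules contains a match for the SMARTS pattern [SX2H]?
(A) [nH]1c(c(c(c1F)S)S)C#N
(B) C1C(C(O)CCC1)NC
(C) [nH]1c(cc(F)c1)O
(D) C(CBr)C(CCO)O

A

[SX2H] describes an aliphatic sulfur with two connections, one being H (a thiol).
(A) contains a thiol (-SH), which satisfies every atom and bond constraint.
(B) has a hydroxyl group (-OH) but it is an -OH, not an -SH.
(C) has a hydroxyl group (-OH) but it is an -OH, not an -SH.
(D) has a hydroxyl group (-OH) but it is an -OH, not an -SH.
So the answer is (A).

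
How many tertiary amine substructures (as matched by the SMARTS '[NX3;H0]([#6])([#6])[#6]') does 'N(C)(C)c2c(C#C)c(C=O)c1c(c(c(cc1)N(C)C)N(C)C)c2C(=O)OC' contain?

3

[NX3;H0]([#6])([#6])[#6] is the SMARTS for a tertiary amine: a trivalent nitrogen with no H, bonded to three carbons.
The molecule carries 3 separate instances of a dimethylamino group (-N(CH3)2) meeting every constraint; each maps to a distinct set of atoms, giving 3 matches.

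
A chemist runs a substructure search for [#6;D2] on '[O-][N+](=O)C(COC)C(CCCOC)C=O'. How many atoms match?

The query [#6;D2] means: any carbon bonded to exactly two heavy atoms.
Check the 15 heavy atoms by environment: 5× C (D2) → match; 2× C (D3) → no; 2× O (D1) → no; 1× N (charge +1, D3) → no; 1× O (charge -1, D1) → no; 2× O (D2) → no; 2× C (D1) → no.
That gives 5 matching atoms.

5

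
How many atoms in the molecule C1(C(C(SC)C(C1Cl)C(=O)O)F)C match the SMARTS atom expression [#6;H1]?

5

The query [#6;H1] means: any carbon bearing exactly one hydrogen.
Check the 13 heavy atoms by environment: 5× C (H1) → match; 2× C (H3) → no; 1× C (H0) → no; 1× O (H0) → no; 1× O (H1) → no; 1× S (H0) → no; 1× Cl (H0) → no; 1× F (H0) → no.
That gives 5 matching atoms.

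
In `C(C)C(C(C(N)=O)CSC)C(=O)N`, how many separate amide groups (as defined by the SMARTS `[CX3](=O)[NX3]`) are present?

2

[CX3](=O)[NX3] is the SMARTS for an amide: a carbonyl carbon bonded to a trivalent nitrogen.
The molecule carries 2 separate instances of a primary amide (-C(=O)NH2) meeting every constraint; each maps to a distinct set of atoms, giving 2 matches.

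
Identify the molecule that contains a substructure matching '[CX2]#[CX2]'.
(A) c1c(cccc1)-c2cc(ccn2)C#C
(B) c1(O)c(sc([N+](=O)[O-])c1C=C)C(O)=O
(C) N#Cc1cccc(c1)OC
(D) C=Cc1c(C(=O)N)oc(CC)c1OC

A

[CX2]#[CX2] describes a carbon-carbon triple bond (an alkyne).
(A) contains an ethynyl group (-C#CH), which satisfies every atom and bond constraint.
(B) has a vinyl group (-CH=CH2) but the C=C is a double bond; both carbons are CX3, not CX2.
(C) has a nitrile (-C#N) but the triple bond is C#N, not C#C.
(D) has a vinyl group (-CH=CH2) but the C=C is a double bond; both carbons are CX3, not CX2.
So the answer is (A).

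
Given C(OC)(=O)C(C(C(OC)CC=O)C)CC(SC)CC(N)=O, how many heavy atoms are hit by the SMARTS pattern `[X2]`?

The query [X2] means: any atom with exactly two total connections (bonds + H).
Check the 21 heavy atoms by environment: 11× C (X4) → no; 3× C (X3) → no; 3× O (X1) → no; 1× N (X3) → no; 2× O (X2) → match; 1× S (X2) → match.
Summing the matching environments: 2 + 1 = 3 matching atoms.

3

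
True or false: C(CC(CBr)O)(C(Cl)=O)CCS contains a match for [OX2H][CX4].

The pattern [OX2H][CX4] describes a hydroxyl oxygen bound to an sp3 (X4) carbon — an aliphatic alcohol.
The molecule carries a hydroxyl group (-OH), whose atoms satisfy every constraint of the query, so the pattern matches.

True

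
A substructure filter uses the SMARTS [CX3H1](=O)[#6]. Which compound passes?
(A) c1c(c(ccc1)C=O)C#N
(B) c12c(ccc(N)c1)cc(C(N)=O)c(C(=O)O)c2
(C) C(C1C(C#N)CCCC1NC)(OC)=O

A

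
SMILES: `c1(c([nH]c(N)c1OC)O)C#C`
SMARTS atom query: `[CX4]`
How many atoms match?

1

Check the 11 heavy atoms by environment: 1× n (aromatic, X3) → no; 4× c (aromatic, X3) → no; 2× O (X2) → no; 1× C (X4) → match; 2× C (X2) → no; 1× N (X3) → no.
That gives 1 matching atom.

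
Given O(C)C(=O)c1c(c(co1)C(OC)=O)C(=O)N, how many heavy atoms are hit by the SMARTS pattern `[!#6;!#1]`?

The query [!#6;!#1] means: not carbon and not hydrogen — any heteroatom.
Check the 16 heavy atoms by environment: 1× o (aromatic) → match; 4× c (aromatic) → no; 5× C → no; 5× O → match; 1× N → match.
Summing the matching environments: 1 + 5 + 1 = 7 matching atoms.

7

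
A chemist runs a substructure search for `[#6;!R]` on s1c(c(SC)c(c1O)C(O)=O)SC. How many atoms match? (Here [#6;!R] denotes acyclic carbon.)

3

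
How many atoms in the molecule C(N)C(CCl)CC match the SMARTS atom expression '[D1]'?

3

Check the 7 heavy atoms by environment: 3× C (D2) → no; 1× C (D3) → no; 1× Cl (D1) → match; 1× C (D1) → match; 1× N (D1) → match.
Summing the matching environments: 1 + 1 + 1 = 3 matching atoms.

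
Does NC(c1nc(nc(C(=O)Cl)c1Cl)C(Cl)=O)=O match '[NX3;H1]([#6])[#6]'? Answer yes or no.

No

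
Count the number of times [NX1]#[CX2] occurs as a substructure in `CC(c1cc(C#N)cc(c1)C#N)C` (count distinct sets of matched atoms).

2

[NX1]#[CX2] is the SMARTS for a nitrile: a nitrogen triple-bonded to a two-connected carbon.
The molecule carries 2 separate instances of a nitrile (-C#N) meeting every constraint; each maps to a distinct set of atoms, giving 2 matches.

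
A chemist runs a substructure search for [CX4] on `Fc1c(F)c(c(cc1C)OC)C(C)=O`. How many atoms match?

3

The query [CX4] means: C with X4: aliphatic carbon with exactly 4 total connections (bonds + H).
Check the 14 heavy atoms by environment: 6× c (aromatic, X3) → no; 1× O (X2) → no; 3× C (X4) → match; 1× C (X3) → no; 1× O (X1) → no; 2× F (X1) → no.
That gives 3 matching atoms.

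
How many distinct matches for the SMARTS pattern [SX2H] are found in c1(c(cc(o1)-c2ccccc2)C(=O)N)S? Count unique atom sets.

[SX2H] is the SMARTS for a thiol: an aliphatic sulfur with two connections, one being H.
Exactly one fragment in the molecule meets all constraints, giving 1 match.

1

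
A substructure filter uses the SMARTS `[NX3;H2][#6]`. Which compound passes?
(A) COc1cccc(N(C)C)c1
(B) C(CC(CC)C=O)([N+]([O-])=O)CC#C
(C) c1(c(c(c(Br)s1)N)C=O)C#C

[NX3;H2][#6] describes a trivalent nitrogen with two H attached to carbon (a primary amine).
(A) has a dimethylamino group (-N(CH3)2) but the nitrogen has H0, not H2.
(B) has a nitro group (-[N+](=O)[O-]) but the nitrogen is [N+] with no H, not NX3H2.
(C) contains a primary amino group (-NH2), which satisfies every atom and bond constraint.
So the answer is (C).

C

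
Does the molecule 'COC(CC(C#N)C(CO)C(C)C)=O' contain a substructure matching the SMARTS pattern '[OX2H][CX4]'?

Yes

The pattern [OX2H][CX4] describes a hydroxyl oxygen bound to an sp3 (X4) carbon — an aliphatic alcohol.
The molecule carries a hydroxyl group (-OH), whose atoms satisfy every constraint of the query, so the pattern matches.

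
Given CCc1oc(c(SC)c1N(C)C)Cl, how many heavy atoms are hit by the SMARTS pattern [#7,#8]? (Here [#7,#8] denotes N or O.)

The query [#7,#8] means: nitrogen or oxygen (comma = OR).
Check the 13 heavy atoms by environment: 1× o (aromatic) → match; 4× c (aromatic) → no; 1× Cl → no; 5× C → no; 1× N → match; 1× S → no.
Summing the matching environments: 1 + 1 = 2 matching atoms.

2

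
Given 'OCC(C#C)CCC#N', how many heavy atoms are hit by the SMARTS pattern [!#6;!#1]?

2

The query [!#6;!#1] means: not carbon and not hydrogen — any heteroatom.
Check the 9 heavy atoms by environment: 7× C → no; 1× N → match; 1× O → match.
Summing the matching environments: 1 + 1 = 2 matching atoms.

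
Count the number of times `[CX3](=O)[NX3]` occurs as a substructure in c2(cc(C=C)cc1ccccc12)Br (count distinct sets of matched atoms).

0

[CX3](=O)[NX3] is the SMARTS for an amide: a carbonyl carbon bonded to a trivalent nitrogen.
No fragment in the molecule satisfies every constraint, giving 0 matches.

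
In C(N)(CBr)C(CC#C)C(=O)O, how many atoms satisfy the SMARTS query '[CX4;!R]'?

The query [CX4;!R] means: aliphatic carbon with four total connections, not in a ring.
Check the 11 heavy atoms by environment: 4× C (X4, acyclic) → match; 2× C (X2, acyclic) → no; 1× Br (X1, acyclic) → no; 1× N (X3, acyclic) → no; 1× C (X3, acyclic) → no; 1× O (X1, acyclic) → no; 1× O (X2, acyclic) → no.
That gives 4 matching atoms.

4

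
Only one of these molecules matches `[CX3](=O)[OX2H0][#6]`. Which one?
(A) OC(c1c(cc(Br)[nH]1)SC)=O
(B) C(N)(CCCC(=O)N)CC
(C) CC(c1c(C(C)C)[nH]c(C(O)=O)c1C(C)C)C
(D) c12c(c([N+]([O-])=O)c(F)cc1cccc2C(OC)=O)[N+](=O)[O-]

D

[CX3](=O)[OX2H0][#6] describes a carbonyl carbon bonded to an oxygen that is itself bonded to carbon (no H on that O) (an ester).
(A) has a carboxylic acid group (-C(=O)OH) but the singly-bonded O carries H (OX2H1, not H0).
(B) has a primary amide (-C(=O)NH2) but the carbonyl is bonded to N, not to an O-C linkage.
(C) has a carboxylic acid group (-C(=O)OH) but the singly-bonded O carries H (OX2H1, not H0).
(D) contains a methyl-ester group (-C(=O)OCH3), which satisfies every atom and bond constraint.
So the answer is (D).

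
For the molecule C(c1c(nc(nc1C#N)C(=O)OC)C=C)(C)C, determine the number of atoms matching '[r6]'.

6

Check the 17 heavy atoms by environment: 2× n (aromatic, in 6-ring) → match; 4× c (aromatic, in 6-ring) → match; 8× C (acyclic) → no; 1× N (acyclic) → no; 2× O (acyclic) → no.
Summing the matching environments: 2 + 4 = 6 matching atoms.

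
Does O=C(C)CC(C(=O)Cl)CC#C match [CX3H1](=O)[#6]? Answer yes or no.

The pattern [CX3H1](=O)[#6] describes an sp2 carbon with one H, double-bonded to O and single-bonded to carbon — an aldehyde.
The closest candidate here is an acetyl/ketone group (-C(=O)CH3), but the carbonyl carbon has H0 (two carbon neighbours), not H1. No other fragment satisfies the full query, so there is no match.

No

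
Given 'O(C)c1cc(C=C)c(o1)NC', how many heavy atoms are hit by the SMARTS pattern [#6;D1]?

The query [#6;D1] means: carbon bonded to exactly one heavy atom.
Check the 11 heavy atoms by environment: 1× o (aromatic, D2) → no; 3× c (aromatic, D3) → no; 1× c (aromatic, D2) → no; 1× N (D2) → no; 3× C (D1) → match; 1× C (D2) → no; 1× O (D2) → no.
That gives 3 matching atoms.

3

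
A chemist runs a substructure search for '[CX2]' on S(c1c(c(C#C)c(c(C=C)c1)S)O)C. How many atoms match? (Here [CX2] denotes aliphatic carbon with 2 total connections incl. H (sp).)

2

The query [CX2] means: C with X2: aliphatic carbon with exactly 2 total connections.
Check the 14 heavy atoms by environment: 6× c (aromatic, X3) → no; 1× O (X2) → no; 2× C (X2) → match; 2× C (X3) → no; 2× S (X2) → no; 1× C (X4) → no.
That gives 2 matching atoms.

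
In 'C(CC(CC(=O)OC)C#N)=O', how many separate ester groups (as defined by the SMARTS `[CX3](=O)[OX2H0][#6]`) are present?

1

[CX3](=O)[OX2H0][#6] is the SMARTS for an ester: a carbonyl carbon bonded to an oxygen that is itself bonded to carbon (no H on that O).
Exactly one fragment in the molecule meets all constraints, giving 1 match.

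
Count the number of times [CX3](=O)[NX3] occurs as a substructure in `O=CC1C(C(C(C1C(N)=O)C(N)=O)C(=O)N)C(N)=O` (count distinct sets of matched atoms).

[CX3](=O)[NX3] is the SMARTS for an amide: a carbonyl carbon bonded to a trivalent nitrogen.
The molecule carries 4 separate instances of a primary amide (-C(=O)NH2) meeting every constraint; each maps to a distinct set of atoms, giving 4 matches.

4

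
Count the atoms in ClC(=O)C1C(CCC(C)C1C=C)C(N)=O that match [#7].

1

The query [#7] means: #7 matches any nitrogen atom regardless of aromaticity.
Check the 15 heavy atoms by environment: 11× C → no; 2× O → no; 1× N → match; 1× Cl → no.
That gives 1 matching atom.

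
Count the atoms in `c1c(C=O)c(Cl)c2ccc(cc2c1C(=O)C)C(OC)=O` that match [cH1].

4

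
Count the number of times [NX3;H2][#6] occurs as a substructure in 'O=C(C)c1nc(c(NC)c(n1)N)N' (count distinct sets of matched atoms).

2

[NX3;H2][#6] is the SMARTS for a primary amine: a trivalent nitrogen with two H attached to carbon.
The molecule carries 2 separate instances of a primary amino group (-NH2) meeting every constraint; each maps to a distinct set of atoms, giving 2 matches.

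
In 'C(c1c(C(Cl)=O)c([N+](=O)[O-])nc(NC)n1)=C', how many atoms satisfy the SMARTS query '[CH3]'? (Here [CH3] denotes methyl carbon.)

1

Check the 16 heavy atoms by environment: 2× n (aromatic, H0) → no; 4× c (aromatic, H0) → no; 1× C (H1) → no; 1× C (H2) → no; 1× N (H1) → no; 1× C (H3) → match; 1× N (charge +1, H0) → no; 1× O (charge -1, H0) → no; 2× O (H0) → no; 1× C (H0) → no; 1× Cl (H0) → no.
That gives 1 matching atom.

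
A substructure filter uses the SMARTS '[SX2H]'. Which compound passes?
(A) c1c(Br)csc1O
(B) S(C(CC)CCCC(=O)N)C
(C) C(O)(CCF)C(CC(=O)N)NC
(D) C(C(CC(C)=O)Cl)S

D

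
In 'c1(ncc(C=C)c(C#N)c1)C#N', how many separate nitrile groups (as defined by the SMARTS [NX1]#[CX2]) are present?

2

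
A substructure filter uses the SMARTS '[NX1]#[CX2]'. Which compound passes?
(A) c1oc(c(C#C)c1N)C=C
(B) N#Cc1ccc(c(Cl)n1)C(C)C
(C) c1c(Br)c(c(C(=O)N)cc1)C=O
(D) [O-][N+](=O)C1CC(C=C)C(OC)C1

B

[NX1]#[CX2] describes a nitrogen triple-bonded to a two-connected carbon (a nitrile).
(A) has a primary amino group (-NH2) but the nitrogen is NX3 (three connections), not NX1 triple-bonded.
(B) contains a nitrile (-C#N), which satisfies every atom and bond constraint.
(C) has a primary amide (-C(=O)NH2) but the nitrogen is NX3, not NX1.
(D) has a nitro group (-[N+](=O)[O-]) but there is no C#N triple bond.
So the answer is (B).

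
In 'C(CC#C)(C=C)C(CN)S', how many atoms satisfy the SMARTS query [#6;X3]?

2

The query [#6;X3] means: any carbon (aromatic or not) with three total connections.
Check the 10 heavy atoms by environment: 4× C (X4) → no; 1× N (X3) → no; 1× S (X2) → no; 2× C (X3) → match; 2× C (X2) → no.
That gives 2 matching atoms.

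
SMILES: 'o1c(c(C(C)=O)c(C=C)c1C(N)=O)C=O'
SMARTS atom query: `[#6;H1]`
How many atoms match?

2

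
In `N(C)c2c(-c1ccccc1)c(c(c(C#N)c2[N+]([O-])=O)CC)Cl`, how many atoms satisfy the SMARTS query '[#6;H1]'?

5

The query [#6;H1] means: any carbon bearing exactly one hydrogen.
Check the 22 heavy atoms by environment: 7× c (aromatic, H0) → no; 1× N (charge +1, H0) → no; 1× O (charge -1, H0) → no; 1× O (H0) → no; 1× Cl (H0) → no; 1× C (H2) → no; 2× C (H3) → no; 1× C (H0) → no; 1× N (H0) → no; 5× c (aromatic, H1) → match; 1× N (H1) → no.
That gives 5 matching atoms.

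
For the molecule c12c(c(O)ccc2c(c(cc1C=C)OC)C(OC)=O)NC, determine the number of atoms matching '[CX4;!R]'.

3

Check the 21 heavy atoms by environment: 10× c (aromatic, X3, in 6-ring) → no; 3× C (X3, acyclic) → no; 1× O (X1, acyclic) → no; 3× O (X2, acyclic) → no; 3× C (X4, acyclic) → match; 1× N (X3, acyclic) → no.
That gives 3 matching atoms.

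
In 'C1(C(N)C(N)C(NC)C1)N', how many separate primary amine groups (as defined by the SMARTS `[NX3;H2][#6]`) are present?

[NX3;H2][#6] is the SMARTS for a primary amine: a trivalent nitrogen with two H attached to carbon.
The molecule carries 3 separate instances of a primary amino group (-NH2) meeting every constraint; each maps to a distinct set of atoms, giving 3 matches.

3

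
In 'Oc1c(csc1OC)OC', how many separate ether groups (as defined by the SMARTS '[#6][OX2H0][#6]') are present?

2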